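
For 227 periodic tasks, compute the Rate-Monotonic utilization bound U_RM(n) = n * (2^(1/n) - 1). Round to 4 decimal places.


Compute 2^(1/227) = 1.0030581785
Subtract 1: 1.0030581785 - 1 = 0.0030581785
Multiply by n: 227 * 0.0030581785 = 0.6942065195
Round to 4 dp: 0.6942

0.6942


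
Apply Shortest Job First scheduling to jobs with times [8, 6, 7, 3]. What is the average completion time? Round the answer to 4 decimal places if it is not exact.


SJF order (ascending): [3, 6, 7, 8]
Completion times:
  Job 1: burst=3, C=3
  Job 2: burst=6, C=9
  Job 3: burst=7, C=16
  Job 4: burst=8, C=24
Average completion = 52/4 = 13.0

13.0


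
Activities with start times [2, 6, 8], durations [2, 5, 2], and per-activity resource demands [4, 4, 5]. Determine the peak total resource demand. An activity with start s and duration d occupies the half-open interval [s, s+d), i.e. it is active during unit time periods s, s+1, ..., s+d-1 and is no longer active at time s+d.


Each activity i is active on [start_i, start_i + duration_i).
Compute total resource usage per time slot:
  t=0: active resources = [], total = 0
  t=1: active resources = [], total = 0
  t=2: active resources = [4], total = 4
  t=3: active resources = [4], total = 4
  t=4: active resources = [], total = 0
  t=5: active resources = [], total = 0
  t=6: active resources = [4], total = 4
  t=7: active resources = [4], total = 4
  t=8: active resources = [4, 5], total = 9
  t=9: active resources = [4, 5], total = 9
  t=10: active resources = [4], total = 4
Peak resource demand = 9

9


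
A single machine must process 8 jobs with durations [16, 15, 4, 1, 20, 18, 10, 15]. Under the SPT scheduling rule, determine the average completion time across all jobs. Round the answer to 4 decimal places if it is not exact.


Sort jobs by processing time (SPT order): [1, 4, 10, 15, 15, 16, 18, 20]
Compute completion times sequentially:
  Job 1: processing = 1, completes at 1
  Job 2: processing = 4, completes at 5
  Job 3: processing = 10, completes at 15
  Job 4: processing = 15, completes at 30
  Job 5: processing = 15, completes at 45
  Job 6: processing = 16, completes at 61
  Job 7: processing = 18, completes at 79
  Job 8: processing = 20, completes at 99
Sum of completion times = 335
Average completion time = 335/8 = 41.875

41.875


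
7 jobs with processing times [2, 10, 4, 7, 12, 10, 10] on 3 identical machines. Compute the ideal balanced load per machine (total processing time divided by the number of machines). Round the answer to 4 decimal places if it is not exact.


Total processing time = 2 + 10 + 4 + 7 + 12 + 10 + 10 = 55
Number of machines = 3
Ideal balanced load = 55 / 3 = 18.3333

18.3333


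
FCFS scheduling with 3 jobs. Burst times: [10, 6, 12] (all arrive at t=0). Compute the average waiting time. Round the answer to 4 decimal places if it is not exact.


FCFS order (as given): [10, 6, 12]
Waiting times:
  Job 1: wait = 0
  Job 2: wait = 10
  Job 3: wait = 16
Sum of waiting times = 26
Average waiting time = 26/3 = 8.6667

8.6667


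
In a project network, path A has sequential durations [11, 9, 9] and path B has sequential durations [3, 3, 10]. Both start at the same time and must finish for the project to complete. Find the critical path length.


Path A total = 11 + 9 + 9 = 29
Path B total = 3 + 3 + 10 = 16
Critical path = longest path = max(29, 16) = 29

29


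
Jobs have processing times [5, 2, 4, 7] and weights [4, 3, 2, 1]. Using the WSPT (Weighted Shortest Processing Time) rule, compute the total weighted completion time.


Compute p/w ratios and sort ascending (WSPT): [(2, 3), (5, 4), (4, 2), (7, 1)]
Compute weighted completion times:
  Job (p=2,w=3): C=2, w*C=3*2=6
  Job (p=5,w=4): C=7, w*C=4*7=28
  Job (p=4,w=2): C=11, w*C=2*11=22
  Job (p=7,w=1): C=18, w*C=1*18=18
Total weighted completion time = 74

74


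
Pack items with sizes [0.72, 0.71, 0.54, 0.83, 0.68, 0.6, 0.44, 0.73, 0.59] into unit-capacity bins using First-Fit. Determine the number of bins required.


Place items sequentially using First-Fit:
  Item 0.72 -> new Bin 1
  Item 0.71 -> new Bin 2
  Item 0.54 -> new Bin 3
  Item 0.83 -> new Bin 4
  Item 0.68 -> new Bin 5
  Item 0.6 -> new Bin 6
  Item 0.44 -> Bin 3 (now 0.98)
  Item 0.73 -> new Bin 7
  Item 0.59 -> new Bin 8
Total bins used = 8

8


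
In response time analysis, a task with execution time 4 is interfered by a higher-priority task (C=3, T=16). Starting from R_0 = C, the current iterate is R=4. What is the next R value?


R_next = C + ceil(R_prev / T_hp) * C_hp
ceil(4 / 16) = ceil(0.25) = 1
Interference = 1 * 3 = 3
R_next = 4 + 3 = 7

7


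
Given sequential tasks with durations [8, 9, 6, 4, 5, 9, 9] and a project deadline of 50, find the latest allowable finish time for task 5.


LF(activity 5) = deadline - sum of successor durations
Successors: activities 6 through 7 with durations [9, 9]
Sum of successor durations = 18
LF = 50 - 18 = 32

32


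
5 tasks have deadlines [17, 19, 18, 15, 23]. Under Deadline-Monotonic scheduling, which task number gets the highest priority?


Sort tasks by relative deadline (ascending):
  Task 4: deadline = 15
  Task 1: deadline = 17
  Task 3: deadline = 18
  Task 2: deadline = 19
  Task 5: deadline = 23
Priority order (highest first): [4, 1, 3, 2, 5]
Highest priority task = 4

4


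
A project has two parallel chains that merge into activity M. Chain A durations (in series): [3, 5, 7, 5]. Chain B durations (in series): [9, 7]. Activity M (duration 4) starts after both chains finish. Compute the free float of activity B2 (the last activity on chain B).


ES(B2) = sum of predecessors on chain B = 9
EF(B2) = ES + duration = 9 + 7 = 16
Successor of B2 is M. ES(M) = max(sum(A), sum(B)) = max(20, 16) = 20
Free float = ES(successor) - EF(current) = 20 - 16 = 4

4


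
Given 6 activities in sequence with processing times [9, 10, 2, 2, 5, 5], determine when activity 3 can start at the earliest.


Activity 3 starts after activities 1 through 2 complete.
Predecessor durations: [9, 10]
ES = 9 + 10 = 19

19


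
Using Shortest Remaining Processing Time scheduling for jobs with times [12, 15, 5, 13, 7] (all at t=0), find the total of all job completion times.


Since all jobs arrive at t=0, SRPT equals SPT ordering.
SPT order: [5, 7, 12, 13, 15]
Completion times:
  Job 1: p=5, C=5
  Job 2: p=7, C=12
  Job 3: p=12, C=24
  Job 4: p=13, C=37
  Job 5: p=15, C=52
Total completion time = 5 + 12 + 24 + 37 + 52 = 130

130


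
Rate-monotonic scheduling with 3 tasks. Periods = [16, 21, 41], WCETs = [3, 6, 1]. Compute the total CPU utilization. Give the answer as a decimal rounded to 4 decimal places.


Compute individual utilizations (exact fractions):
  Task 1: C/T = 3/16 (approx. 0.1875)
  Task 2: C/T = 6/21 = 2/7 (approx. 0.2857)
  Task 3: C/T = 1/41 (approx. 0.0244)
Total utilization U = 3/16 + 2/7 + 1/41 = 2285/4592
Rounded to 4 decimal places: U = 0.4976
RM (Liu & Layland) bound for 3 tasks = 0.779763; compare with U = 2285/4592 (approx. 0.497605)
U <= bound, so schedulable by RM sufficient condition.

0.4976


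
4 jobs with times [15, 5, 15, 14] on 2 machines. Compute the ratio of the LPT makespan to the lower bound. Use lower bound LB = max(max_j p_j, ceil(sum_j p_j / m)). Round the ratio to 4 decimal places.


LPT order: [15, 15, 14, 5]
Machine loads after assignment: [29, 20]
LPT makespan = 29
Lower bound = max(max_job, ceil(total/2)) = max(15, 25) = 25
Ratio = 29 / 25 = 1.16

1.16


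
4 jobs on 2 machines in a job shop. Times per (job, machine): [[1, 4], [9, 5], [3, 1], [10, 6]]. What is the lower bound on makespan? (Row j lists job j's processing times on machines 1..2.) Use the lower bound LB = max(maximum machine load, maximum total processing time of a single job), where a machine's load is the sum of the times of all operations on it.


Machine loads:
  Machine 1: 1 + 9 + 3 + 10 = 23
  Machine 2: 4 + 5 + 1 + 6 = 16
Max machine load = 23
Job totals:
  Job 1: 5
  Job 2: 14
  Job 3: 4
  Job 4: 16
Max job total = 16
Lower bound = max(23, 16) = 23

23


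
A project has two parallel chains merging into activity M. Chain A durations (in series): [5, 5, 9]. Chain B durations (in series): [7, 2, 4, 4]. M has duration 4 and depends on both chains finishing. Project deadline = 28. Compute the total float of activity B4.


Forward pass: ES(B4) = sum of predecessors on chain B = 13
EF = ES + duration = 13 + 4 = 17
Backward pass: LF(M) = deadline = 28; LS(M) = 28 - 4 = 24
LF(B4) = LS(M) - sum(successors on chain B) = 24 - 0 = 24
LS = LF - duration = 24 - 4 = 20
Total float = LS - ES = 20 - 13 = 7

7


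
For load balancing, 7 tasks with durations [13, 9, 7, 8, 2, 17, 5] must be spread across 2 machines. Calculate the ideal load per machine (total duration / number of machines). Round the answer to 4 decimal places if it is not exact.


Total processing time = 13 + 9 + 7 + 8 + 2 + 17 + 5 = 61
Number of machines = 2
Ideal balanced load = 61 / 2 = 30.5

30.5


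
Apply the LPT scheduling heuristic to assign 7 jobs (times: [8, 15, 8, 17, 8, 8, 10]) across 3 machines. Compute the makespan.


Sort jobs in decreasing order (LPT): [17, 15, 10, 8, 8, 8, 8]
Assign each job to the least loaded machine:
  Machine 1: jobs [17, 8], load = 25
  Machine 2: jobs [15, 8], load = 23
  Machine 3: jobs [10, 8, 8], load = 26
Makespan = max load = 26

26


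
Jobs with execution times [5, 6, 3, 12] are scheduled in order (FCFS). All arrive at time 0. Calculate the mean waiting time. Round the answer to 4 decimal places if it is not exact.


FCFS order (as given): [5, 6, 3, 12]
Waiting times:
  Job 1: wait = 0
  Job 2: wait = 5
  Job 3: wait = 11
  Job 4: wait = 14
Sum of waiting times = 30
Average waiting time = 30/4 = 7.5

7.5


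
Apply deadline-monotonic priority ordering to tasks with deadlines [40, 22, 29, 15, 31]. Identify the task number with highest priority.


Sort tasks by relative deadline (ascending):
  Task 4: deadline = 15
  Task 2: deadline = 22
  Task 3: deadline = 29
  Task 5: deadline = 31
  Task 1: deadline = 40
Priority order (highest first): [4, 2, 3, 5, 1]
Highest priority task = 4

4


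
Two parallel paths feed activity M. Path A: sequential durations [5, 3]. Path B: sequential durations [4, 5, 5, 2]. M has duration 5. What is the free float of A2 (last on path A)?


ES(A2) = sum of predecessors on chain A = 5
EF(A2) = ES + duration = 5 + 3 = 8
Successor of A2 is M. ES(M) = max(sum(A), sum(B)) = max(8, 16) = 16
Free float = ES(successor) - EF(current) = 16 - 8 = 8

8


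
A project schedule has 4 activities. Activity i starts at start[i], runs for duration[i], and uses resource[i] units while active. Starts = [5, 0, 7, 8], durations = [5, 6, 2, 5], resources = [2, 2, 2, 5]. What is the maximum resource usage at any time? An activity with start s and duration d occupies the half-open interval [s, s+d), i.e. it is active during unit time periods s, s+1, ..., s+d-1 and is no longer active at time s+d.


Each activity i is active on [start_i, start_i + duration_i).
Compute total resource usage per time slot:
  t=0: active resources = [2], total = 2
  t=1: active resources = [2], total = 2
  t=2: active resources = [2], total = 2
  t=3: active resources = [2], total = 2
  t=4: active resources = [2], total = 2
  t=5: active resources = [2, 2], total = 4
  t=6: active resources = [2], total = 2
  t=7: active resources = [2, 2], total = 4
  t=8: active resources = [2, 2, 5], total = 9
  t=9: active resources = [2, 5], total = 7
  t=10: active resources = [5], total = 5
  t=11: active resources = [5], total = 5
  t=12: active resources = [5], total = 5
Peak resource demand = 9

9


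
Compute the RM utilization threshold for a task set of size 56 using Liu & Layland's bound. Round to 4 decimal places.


Compute 2^(1/56) = 1.0124545481
Subtract 1: 1.0124545481 - 1 = 0.0124545481
Multiply by n: 56 * 0.0124545481 = 0.6974546936
Round to 4 dp: 0.6975

0.6975


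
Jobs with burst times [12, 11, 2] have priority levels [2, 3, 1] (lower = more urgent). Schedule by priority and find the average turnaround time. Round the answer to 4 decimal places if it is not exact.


Sort by priority (ascending = highest first):
Order: [(1, 2), (2, 12), (3, 11)]
Completion times:
  Priority 1, burst=2, C=2
  Priority 2, burst=12, C=14
  Priority 3, burst=11, C=25
Average turnaround = 41/3 = 13.6667

13.6667


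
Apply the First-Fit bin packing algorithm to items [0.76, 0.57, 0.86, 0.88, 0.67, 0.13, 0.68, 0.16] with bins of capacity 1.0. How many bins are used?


Place items sequentially using First-Fit:
  Item 0.76 -> new Bin 1
  Item 0.57 -> new Bin 2
  Item 0.86 -> new Bin 3
  Item 0.88 -> new Bin 4
  Item 0.67 -> new Bin 5
  Item 0.13 -> Bin 1 (now 0.89)
  Item 0.68 -> new Bin 6
  Item 0.16 -> Bin 2 (now 0.73)
Total bins used = 6

6


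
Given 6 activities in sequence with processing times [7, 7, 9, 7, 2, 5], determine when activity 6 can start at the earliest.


Activity 6 starts after activities 1 through 5 complete.
Predecessor durations: [7, 7, 9, 7, 2]
ES = 7 + 7 + 9 + 7 + 2 = 32

32


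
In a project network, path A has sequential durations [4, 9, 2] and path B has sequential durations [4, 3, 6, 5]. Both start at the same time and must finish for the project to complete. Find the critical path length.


Path A total = 4 + 9 + 2 = 15
Path B total = 4 + 3 + 6 + 5 = 18
Critical path = longest path = max(15, 18) = 18

18


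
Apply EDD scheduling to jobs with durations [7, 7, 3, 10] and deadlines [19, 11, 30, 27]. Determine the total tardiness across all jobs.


Sort by due date (EDD order): [(7, 11), (7, 19), (10, 27), (3, 30)]
Compute completion times and tardiness:
  Job 1: p=7, d=11, C=7, tardiness=max(0,7-11)=0
  Job 2: p=7, d=19, C=14, tardiness=max(0,14-19)=0
  Job 3: p=10, d=27, C=24, tardiness=max(0,24-27)=0
  Job 4: p=3, d=30, C=27, tardiness=max(0,27-30)=0
Total tardiness = 0

0


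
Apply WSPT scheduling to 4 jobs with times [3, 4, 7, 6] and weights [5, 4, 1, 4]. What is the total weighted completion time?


Compute p/w ratios and sort ascending (WSPT): [(3, 5), (4, 4), (6, 4), (7, 1)]
Compute weighted completion times:
  Job (p=3,w=5): C=3, w*C=5*3=15
  Job (p=4,w=4): C=7, w*C=4*7=28
  Job (p=6,w=4): C=13, w*C=4*13=52
  Job (p=7,w=1): C=20, w*C=1*20=20
Total weighted completion time = 115

115


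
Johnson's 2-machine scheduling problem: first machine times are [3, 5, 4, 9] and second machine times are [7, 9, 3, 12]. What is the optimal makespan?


Apply Johnson's rule:
  Group 1 (a <= b): [(1, 3, 7), (2, 5, 9), (4, 9, 12)]
  Group 2 (a > b): [(3, 4, 3)]
Optimal job order: [1, 2, 4, 3]
Schedule:
  Job 1: M1 done at 3, M2 done at 10
  Job 2: M1 done at 8, M2 done at 19
  Job 4: M1 done at 17, M2 done at 31
  Job 3: M1 done at 21, M2 done at 34
Makespan = 34

34


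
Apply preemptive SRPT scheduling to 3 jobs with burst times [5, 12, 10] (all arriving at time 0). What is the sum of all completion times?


Since all jobs arrive at t=0, SRPT equals SPT ordering.
SPT order: [5, 10, 12]
Completion times:
  Job 1: p=5, C=5
  Job 2: p=10, C=15
  Job 3: p=12, C=27
Total completion time = 5 + 15 + 27 = 47

47


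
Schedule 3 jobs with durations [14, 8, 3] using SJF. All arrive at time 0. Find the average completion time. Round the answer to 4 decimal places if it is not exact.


SJF order (ascending): [3, 8, 14]
Completion times:
  Job 1: burst=3, C=3
  Job 2: burst=8, C=11
  Job 3: burst=14, C=25
Average completion = 39/3 = 13.0

13.0


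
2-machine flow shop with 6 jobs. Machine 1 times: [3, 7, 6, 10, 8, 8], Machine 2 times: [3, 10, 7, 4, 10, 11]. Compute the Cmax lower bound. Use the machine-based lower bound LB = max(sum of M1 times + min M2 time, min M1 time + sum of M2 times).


LB1 = sum(M1 times) + min(M2 times) = 42 + 3 = 45
LB2 = min(M1 times) + sum(M2 times) = 3 + 45 = 48
Lower bound = max(LB1, LB2) = max(45, 48) = 48

48


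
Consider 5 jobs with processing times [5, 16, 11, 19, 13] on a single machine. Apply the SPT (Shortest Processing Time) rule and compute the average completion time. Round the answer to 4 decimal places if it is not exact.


Sort jobs by processing time (SPT order): [5, 11, 13, 16, 19]
Compute completion times sequentially:
  Job 1: processing = 5, completes at 5
  Job 2: processing = 11, completes at 16
  Job 3: processing = 13, completes at 29
  Job 4: processing = 16, completes at 45
  Job 5: processing = 19, completes at 64
Sum of completion times = 159
Average completion time = 159/5 = 31.8

31.8


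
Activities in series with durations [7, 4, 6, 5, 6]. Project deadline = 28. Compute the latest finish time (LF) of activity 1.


LF(activity 1) = deadline - sum of successor durations
Successors: activities 2 through 5 with durations [4, 6, 5, 6]
Sum of successor durations = 21
LF = 28 - 21 = 7

7


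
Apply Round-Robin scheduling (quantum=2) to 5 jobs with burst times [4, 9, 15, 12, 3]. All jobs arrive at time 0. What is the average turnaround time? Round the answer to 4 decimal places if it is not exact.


Time quantum = 2
Execution trace:
  J1 runs 2 units, time = 2
  J2 runs 2 units, time = 4
  J3 runs 2 units, time = 6
  J4 runs 2 units, time = 8
  J5 runs 2 units, time = 10
  J1 runs 2 units, time = 12
  J2 runs 2 units, time = 14
  J3 runs 2 units, time = 16
  J4 runs 2 units, time = 18
  J5 runs 1 units, time = 19
  J2 runs 2 units, time = 21
  J3 runs 2 units, time = 23
  J4 runs 2 units, time = 25
  J2 runs 2 units, time = 27
  J3 runs 2 units, time = 29
  J4 runs 2 units, time = 31
  J2 runs 1 units, time = 32
  J3 runs 2 units, time = 34
  J4 runs 2 units, time = 36
  J3 runs 2 units, time = 38
  J4 runs 2 units, time = 40
  J3 runs 2 units, time = 42
  J3 runs 1 units, time = 43
Finish times: [12, 32, 43, 40, 19]
Average turnaround = 146/5 = 29.2

29.2


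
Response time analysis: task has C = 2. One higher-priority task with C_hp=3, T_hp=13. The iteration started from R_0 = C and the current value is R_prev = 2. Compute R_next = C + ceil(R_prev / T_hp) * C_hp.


R_next = C + ceil(R_prev / T_hp) * C_hp
ceil(2 / 13) = ceil(0.1538) = 1
Interference = 1 * 3 = 3
R_next = 2 + 3 = 5

5


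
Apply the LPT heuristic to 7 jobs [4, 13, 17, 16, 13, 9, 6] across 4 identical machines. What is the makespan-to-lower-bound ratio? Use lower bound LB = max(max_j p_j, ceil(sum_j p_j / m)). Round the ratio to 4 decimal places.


LPT order: [17, 16, 13, 13, 9, 6, 4]
Machine loads after assignment: [17, 20, 22, 19]
LPT makespan = 22
Lower bound = max(max_job, ceil(total/4)) = max(17, 20) = 20
Ratio = 22 / 20 = 1.1

1.1


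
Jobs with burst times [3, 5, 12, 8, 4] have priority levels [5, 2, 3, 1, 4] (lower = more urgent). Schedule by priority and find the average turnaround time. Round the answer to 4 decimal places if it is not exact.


Sort by priority (ascending = highest first):
Order: [(1, 8), (2, 5), (3, 12), (4, 4), (5, 3)]
Completion times:
  Priority 1, burst=8, C=8
  Priority 2, burst=5, C=13
  Priority 3, burst=12, C=25
  Priority 4, burst=4, C=29
  Priority 5, burst=3, C=32
Average turnaround = 107/5 = 21.4

21.4


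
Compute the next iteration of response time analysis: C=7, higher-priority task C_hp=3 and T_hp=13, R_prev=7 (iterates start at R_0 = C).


R_next = C + ceil(R_prev / T_hp) * C_hp
ceil(7 / 13) = ceil(0.5385) = 1
Interference = 1 * 3 = 3
R_next = 7 + 3 = 10

10


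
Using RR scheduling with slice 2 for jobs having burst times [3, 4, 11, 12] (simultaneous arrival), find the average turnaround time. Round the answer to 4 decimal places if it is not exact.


Time quantum = 2
Execution trace:
  J1 runs 2 units, time = 2
  J2 runs 2 units, time = 4
  J3 runs 2 units, time = 6
  J4 runs 2 units, time = 8
  J1 runs 1 units, time = 9
  J2 runs 2 units, time = 11
  J3 runs 2 units, time = 13
  J4 runs 2 units, time = 15
  J3 runs 2 units, time = 17
  J4 runs 2 units, time = 19
  J3 runs 2 units, time = 21
  J4 runs 2 units, time = 23
  J3 runs 2 units, time = 25
  J4 runs 2 units, time = 27
  J3 runs 1 units, time = 28
  J4 runs 2 units, time = 30
Finish times: [9, 11, 28, 30]
Average turnaround = 78/4 = 19.5

19.5


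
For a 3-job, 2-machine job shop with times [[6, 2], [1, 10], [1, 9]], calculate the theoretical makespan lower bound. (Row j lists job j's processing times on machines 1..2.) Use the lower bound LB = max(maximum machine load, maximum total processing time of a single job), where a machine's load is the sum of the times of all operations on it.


Machine loads:
  Machine 1: 6 + 1 + 1 = 8
  Machine 2: 2 + 10 + 9 = 21
Max machine load = 21
Job totals:
  Job 1: 8
  Job 2: 11
  Job 3: 10
Max job total = 11
Lower bound = max(21, 11) = 21

21


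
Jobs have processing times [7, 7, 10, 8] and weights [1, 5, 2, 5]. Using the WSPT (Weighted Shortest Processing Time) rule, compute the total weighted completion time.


Compute p/w ratios and sort ascending (WSPT): [(7, 5), (8, 5), (10, 2), (7, 1)]
Compute weighted completion times:
  Job (p=7,w=5): C=7, w*C=5*7=35
  Job (p=8,w=5): C=15, w*C=5*15=75
  Job (p=10,w=2): C=25, w*C=2*25=50
  Job (p=7,w=1): C=32, w*C=1*32=32
Total weighted completion time = 192

192


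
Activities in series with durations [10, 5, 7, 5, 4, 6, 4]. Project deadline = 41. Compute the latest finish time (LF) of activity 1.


LF(activity 1) = deadline - sum of successor durations
Successors: activities 2 through 7 with durations [5, 7, 5, 4, 6, 4]
Sum of successor durations = 31
LF = 41 - 31 = 10

10


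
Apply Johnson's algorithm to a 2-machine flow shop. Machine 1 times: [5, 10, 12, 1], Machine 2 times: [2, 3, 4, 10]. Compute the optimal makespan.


Apply Johnson's rule:
  Group 1 (a <= b): [(4, 1, 10)]
  Group 2 (a > b): [(3, 12, 4), (2, 10, 3), (1, 5, 2)]
Optimal job order: [4, 3, 2, 1]
Schedule:
  Job 4: M1 done at 1, M2 done at 11
  Job 3: M1 done at 13, M2 done at 17
  Job 2: M1 done at 23, M2 done at 26
  Job 1: M1 done at 28, M2 done at 30
Makespan = 30

30


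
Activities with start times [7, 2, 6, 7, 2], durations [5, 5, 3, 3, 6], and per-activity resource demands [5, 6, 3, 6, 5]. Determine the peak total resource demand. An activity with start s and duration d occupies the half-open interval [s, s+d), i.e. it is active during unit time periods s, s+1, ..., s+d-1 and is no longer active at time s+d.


Each activity i is active on [start_i, start_i + duration_i).
Compute total resource usage per time slot:
  t=0: active resources = [], total = 0
  t=1: active resources = [], total = 0
  t=2: active resources = [6, 5], total = 11
  t=3: active resources = [6, 5], total = 11
  t=4: active resources = [6, 5], total = 11
  t=5: active resources = [6, 5], total = 11
  t=6: active resources = [6, 3, 5], total = 14
  t=7: active resources = [5, 3, 6, 5], total = 19
  t=8: active resources = [5, 3, 6], total = 14
  t=9: active resources = [5, 6], total = 11
  t=10: active resources = [5], total = 5
  t=11: active resources = [5], total = 5
Peak resource demand = 19

19


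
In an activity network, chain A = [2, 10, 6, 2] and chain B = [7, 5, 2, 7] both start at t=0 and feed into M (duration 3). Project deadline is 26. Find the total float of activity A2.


Forward pass: ES(A2) = sum of predecessors on chain A = 2
EF = ES + duration = 2 + 10 = 12
Backward pass: LF(M) = deadline = 26; LS(M) = 26 - 3 = 23
LF(A2) = LS(M) - sum(successors on chain A) = 23 - 8 = 15
LS = LF - duration = 15 - 10 = 5
Total float = LS - ES = 5 - 2 = 3

3


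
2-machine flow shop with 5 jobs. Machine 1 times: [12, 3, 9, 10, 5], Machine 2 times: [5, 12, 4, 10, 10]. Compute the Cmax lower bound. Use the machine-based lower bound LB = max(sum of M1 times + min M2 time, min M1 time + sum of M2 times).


LB1 = sum(M1 times) + min(M2 times) = 39 + 4 = 43
LB2 = min(M1 times) + sum(M2 times) = 3 + 41 = 44
Lower bound = max(LB1, LB2) = max(43, 44) = 44

44


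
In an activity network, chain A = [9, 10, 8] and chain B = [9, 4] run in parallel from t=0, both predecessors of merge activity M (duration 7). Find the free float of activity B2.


ES(B2) = sum of predecessors on chain B = 9
EF(B2) = ES + duration = 9 + 4 = 13
Successor of B2 is M. ES(M) = max(sum(A), sum(B)) = max(27, 13) = 27
Free float = ES(successor) - EF(current) = 27 - 13 = 14

14


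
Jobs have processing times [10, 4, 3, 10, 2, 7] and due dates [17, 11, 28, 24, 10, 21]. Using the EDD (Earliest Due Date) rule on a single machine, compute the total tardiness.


Sort by due date (EDD order): [(2, 10), (4, 11), (10, 17), (7, 21), (10, 24), (3, 28)]
Compute completion times and tardiness:
  Job 1: p=2, d=10, C=2, tardiness=max(0,2-10)=0
  Job 2: p=4, d=11, C=6, tardiness=max(0,6-11)=0
  Job 3: p=10, d=17, C=16, tardiness=max(0,16-17)=0
  Job 4: p=7, d=21, C=23, tardiness=max(0,23-21)=2
  Job 5: p=10, d=24, C=33, tardiness=max(0,33-24)=9
  Job 6: p=3, d=28, C=36, tardiness=max(0,36-28)=8
Total tardiness = 19

19


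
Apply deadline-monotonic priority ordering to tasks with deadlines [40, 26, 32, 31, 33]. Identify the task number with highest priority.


Sort tasks by relative deadline (ascending):
  Task 2: deadline = 26
  Task 4: deadline = 31
  Task 3: deadline = 32
  Task 5: deadline = 33
  Task 1: deadline = 40
Priority order (highest first): [2, 4, 3, 5, 1]
Highest priority task = 2

2


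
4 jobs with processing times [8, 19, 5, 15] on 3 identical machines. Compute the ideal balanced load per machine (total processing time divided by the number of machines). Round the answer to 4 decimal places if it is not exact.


Total processing time = 8 + 19 + 5 + 15 = 47
Number of machines = 3
Ideal balanced load = 47 / 3 = 15.6667

15.6667


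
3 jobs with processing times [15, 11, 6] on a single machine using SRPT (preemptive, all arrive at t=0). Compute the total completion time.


Since all jobs arrive at t=0, SRPT equals SPT ordering.
SPT order: [6, 11, 15]
Completion times:
  Job 1: p=6, C=6
  Job 2: p=11, C=17
  Job 3: p=15, C=32
Total completion time = 6 + 17 + 32 = 55

55


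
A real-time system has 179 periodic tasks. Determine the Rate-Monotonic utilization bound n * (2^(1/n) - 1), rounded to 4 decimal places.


Compute 2^(1/179) = 1.0038798378
Subtract 1: 1.0038798378 - 1 = 0.0038798378
Multiply by n: 179 * 0.0038798378 = 0.6944909662
Round to 4 dp: 0.6945

0.6945


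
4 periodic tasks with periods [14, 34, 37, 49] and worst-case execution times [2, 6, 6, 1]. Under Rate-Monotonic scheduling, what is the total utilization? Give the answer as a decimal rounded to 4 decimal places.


Compute individual utilizations (exact fractions):
  Task 1: C/T = 2/14 = 1/7 (approx. 0.1429)
  Task 2: C/T = 6/34 = 3/17 (approx. 0.1765)
  Task 3: C/T = 6/37 (approx. 0.1622)
  Task 4: C/T = 1/49 (approx. 0.0204)
Total utilization U = 1/7 + 3/17 + 6/37 + 1/49 = 15469/30821
Rounded to 4 decimal places: U = 0.5019
RM (Liu & Layland) bound for 4 tasks = 0.756828; compare with U = 15469/30821 (approx. 0.501898)
U <= bound, so schedulable by RM sufficient condition.

0.5019


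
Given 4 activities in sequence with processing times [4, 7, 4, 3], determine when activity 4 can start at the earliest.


Activity 4 starts after activities 1 through 3 complete.
Predecessor durations: [4, 7, 4]
ES = 4 + 7 + 4 = 15

15


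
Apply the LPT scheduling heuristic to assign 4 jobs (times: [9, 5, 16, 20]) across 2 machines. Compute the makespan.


Sort jobs in decreasing order (LPT): [20, 16, 9, 5]
Assign each job to the least loaded machine:
  Machine 1: jobs [20, 5], load = 25
  Machine 2: jobs [16, 9], load = 25
Makespan = max load = 25

25


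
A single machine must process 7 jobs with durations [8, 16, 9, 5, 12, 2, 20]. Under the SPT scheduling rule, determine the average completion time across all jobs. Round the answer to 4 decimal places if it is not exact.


Sort jobs by processing time (SPT order): [2, 5, 8, 9, 12, 16, 20]
Compute completion times sequentially:
  Job 1: processing = 2, completes at 2
  Job 2: processing = 5, completes at 7
  Job 3: processing = 8, completes at 15
  Job 4: processing = 9, completes at 24
  Job 5: processing = 12, completes at 36
  Job 6: processing = 16, completes at 52
  Job 7: processing = 20, completes at 72
Sum of completion times = 208
Average completion time = 208/7 = 29.7143

29.7143


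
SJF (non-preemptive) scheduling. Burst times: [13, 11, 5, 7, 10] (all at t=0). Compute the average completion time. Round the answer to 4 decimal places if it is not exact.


SJF order (ascending): [5, 7, 10, 11, 13]
Completion times:
  Job 1: burst=5, C=5
  Job 2: burst=7, C=12
  Job 3: burst=10, C=22
  Job 4: burst=11, C=33
  Job 5: burst=13, C=46
Average completion = 118/5 = 23.6

23.6


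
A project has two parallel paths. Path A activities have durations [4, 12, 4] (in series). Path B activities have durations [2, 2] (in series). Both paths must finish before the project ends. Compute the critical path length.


Path A total = 4 + 12 + 4 = 20
Path B total = 2 + 2 = 4
Critical path = longest path = max(20, 4) = 20

20


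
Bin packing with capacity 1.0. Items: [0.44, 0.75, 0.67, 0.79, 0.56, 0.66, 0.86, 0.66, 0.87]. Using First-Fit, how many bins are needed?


Place items sequentially using First-Fit:
  Item 0.44 -> new Bin 1
  Item 0.75 -> new Bin 2
  Item 0.67 -> new Bin 3
  Item 0.79 -> new Bin 4
  Item 0.56 -> Bin 1 (now 1.0)
  Item 0.66 -> new Bin 5
  Item 0.86 -> new Bin 6
  Item 0.66 -> new Bin 7
  Item 0.87 -> new Bin 8
Total bins used = 8

8


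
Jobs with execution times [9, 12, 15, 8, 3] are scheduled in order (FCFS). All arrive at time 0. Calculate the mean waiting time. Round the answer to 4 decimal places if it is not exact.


FCFS order (as given): [9, 12, 15, 8, 3]
Waiting times:
  Job 1: wait = 0
  Job 2: wait = 9
  Job 3: wait = 21
  Job 4: wait = 36
  Job 5: wait = 44
Sum of waiting times = 110
Average waiting time = 110/5 = 22.0

22.0


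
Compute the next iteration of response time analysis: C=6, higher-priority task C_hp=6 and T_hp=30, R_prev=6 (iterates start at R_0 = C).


R_next = C + ceil(R_prev / T_hp) * C_hp
ceil(6 / 30) = ceil(0.2) = 1
Interference = 1 * 6 = 6
R_next = 6 + 6 = 12

12


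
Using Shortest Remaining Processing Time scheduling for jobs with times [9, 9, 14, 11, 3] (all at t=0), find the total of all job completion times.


Since all jobs arrive at t=0, SRPT equals SPT ordering.
SPT order: [3, 9, 9, 11, 14]
Completion times:
  Job 1: p=3, C=3
  Job 2: p=9, C=12
  Job 3: p=9, C=21
  Job 4: p=11, C=32
  Job 5: p=14, C=46
Total completion time = 3 + 12 + 21 + 32 + 46 = 114

114


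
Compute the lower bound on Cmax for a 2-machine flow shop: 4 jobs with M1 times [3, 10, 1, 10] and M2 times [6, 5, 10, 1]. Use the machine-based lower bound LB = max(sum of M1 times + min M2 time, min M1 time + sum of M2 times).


LB1 = sum(M1 times) + min(M2 times) = 24 + 1 = 25
LB2 = min(M1 times) + sum(M2 times) = 1 + 22 = 23
Lower bound = max(LB1, LB2) = max(25, 23) = 25

25


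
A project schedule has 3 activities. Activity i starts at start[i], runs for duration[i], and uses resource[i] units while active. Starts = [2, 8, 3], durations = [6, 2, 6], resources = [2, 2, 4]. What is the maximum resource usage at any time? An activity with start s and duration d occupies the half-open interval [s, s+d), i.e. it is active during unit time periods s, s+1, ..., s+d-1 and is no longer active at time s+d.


Each activity i is active on [start_i, start_i + duration_i).
Compute total resource usage per time slot:
  t=0: active resources = [], total = 0
  t=1: active resources = [], total = 0
  t=2: active resources = [2], total = 2
  t=3: active resources = [2, 4], total = 6
  t=4: active resources = [2, 4], total = 6
  t=5: active resources = [2, 4], total = 6
  t=6: active resources = [2, 4], total = 6
  t=7: active resources = [2, 4], total = 6
  t=8: active resources = [2, 4], total = 6
  t=9: active resources = [2], total = 2
Peak resource demand = 6

6


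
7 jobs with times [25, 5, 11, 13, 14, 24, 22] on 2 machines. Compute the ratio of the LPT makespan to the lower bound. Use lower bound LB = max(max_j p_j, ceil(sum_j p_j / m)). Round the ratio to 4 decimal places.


LPT order: [25, 24, 22, 14, 13, 11, 5]
Machine loads after assignment: [57, 57]
LPT makespan = 57
Lower bound = max(max_job, ceil(total/2)) = max(25, 57) = 57
Ratio = 57 / 57 = 1.0

1.0


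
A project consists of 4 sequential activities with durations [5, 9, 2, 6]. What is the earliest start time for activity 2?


Activity 2 starts after activities 1 through 1 complete.
Predecessor durations: [5]
ES = 5 = 5

5


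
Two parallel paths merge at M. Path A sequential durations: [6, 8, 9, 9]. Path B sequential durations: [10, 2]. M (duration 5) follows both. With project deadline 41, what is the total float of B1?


Forward pass: ES(B1) = sum of predecessors on chain B = 0
EF = ES + duration = 0 + 10 = 10
Backward pass: LF(M) = deadline = 41; LS(M) = 41 - 5 = 36
LF(B1) = LS(M) - sum(successors on chain B) = 36 - 2 = 34
LS = LF - duration = 34 - 10 = 24
Total float = LS - ES = 24 - 0 = 24

24


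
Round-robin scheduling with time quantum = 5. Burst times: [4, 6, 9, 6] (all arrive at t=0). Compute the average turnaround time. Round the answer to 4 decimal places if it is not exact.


Time quantum = 5
Execution trace:
  J1 runs 4 units, time = 4
  J2 runs 5 units, time = 9
  J3 runs 5 units, time = 14
  J4 runs 5 units, time = 19
  J2 runs 1 units, time = 20
  J3 runs 4 units, time = 24
  J4 runs 1 units, time = 25
Finish times: [4, 20, 24, 25]
Average turnaround = 73/4 = 18.25

18.25


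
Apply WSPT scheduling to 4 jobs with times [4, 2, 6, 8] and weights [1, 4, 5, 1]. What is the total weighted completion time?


Compute p/w ratios and sort ascending (WSPT): [(2, 4), (6, 5), (4, 1), (8, 1)]
Compute weighted completion times:
  Job (p=2,w=4): C=2, w*C=4*2=8
  Job (p=6,w=5): C=8, w*C=5*8=40
  Job (p=4,w=1): C=12, w*C=1*12=12
  Job (p=8,w=1): C=20, w*C=1*20=20
Total weighted completion time = 80

80


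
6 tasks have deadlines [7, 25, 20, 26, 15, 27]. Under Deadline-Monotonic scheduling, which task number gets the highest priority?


Sort tasks by relative deadline (ascending):
  Task 1: deadline = 7
  Task 5: deadline = 15
  Task 3: deadline = 20
  Task 2: deadline = 25
  Task 4: deadline = 26
  Task 6: deadline = 27
Priority order (highest first): [1, 5, 3, 2, 4, 6]
Highest priority task = 1

1


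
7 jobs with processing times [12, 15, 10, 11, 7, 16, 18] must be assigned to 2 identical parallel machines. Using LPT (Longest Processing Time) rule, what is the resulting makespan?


Sort jobs in decreasing order (LPT): [18, 16, 15, 12, 11, 10, 7]
Assign each job to the least loaded machine:
  Machine 1: jobs [18, 12, 11, 7], load = 48
  Machine 2: jobs [16, 15, 10], load = 41
Makespan = max load = 48

48


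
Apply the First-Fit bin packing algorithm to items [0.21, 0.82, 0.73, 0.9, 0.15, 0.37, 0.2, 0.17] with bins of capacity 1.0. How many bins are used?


Place items sequentially using First-Fit:
  Item 0.21 -> new Bin 1
  Item 0.82 -> new Bin 2
  Item 0.73 -> Bin 1 (now 0.94)
  Item 0.9 -> new Bin 3
  Item 0.15 -> Bin 2 (now 0.97)
  Item 0.37 -> new Bin 4
  Item 0.2 -> Bin 4 (now 0.57)
  Item 0.17 -> Bin 4 (now 0.74)
Total bins used = 4

4


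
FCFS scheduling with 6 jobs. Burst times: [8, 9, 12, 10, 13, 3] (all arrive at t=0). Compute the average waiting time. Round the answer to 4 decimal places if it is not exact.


FCFS order (as given): [8, 9, 12, 10, 13, 3]
Waiting times:
  Job 1: wait = 0
  Job 2: wait = 8
  Job 3: wait = 17
  Job 4: wait = 29
  Job 5: wait = 39
  Job 6: wait = 52
Sum of waiting times = 145
Average waiting time = 145/6 = 24.1667

24.1667


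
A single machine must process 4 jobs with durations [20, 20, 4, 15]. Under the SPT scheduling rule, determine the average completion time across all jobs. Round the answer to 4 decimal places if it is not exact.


Sort jobs by processing time (SPT order): [4, 15, 20, 20]
Compute completion times sequentially:
  Job 1: processing = 4, completes at 4
  Job 2: processing = 15, completes at 19
  Job 3: processing = 20, completes at 39
  Job 4: processing = 20, completes at 59
Sum of completion times = 121
Average completion time = 121/4 = 30.25

30.25


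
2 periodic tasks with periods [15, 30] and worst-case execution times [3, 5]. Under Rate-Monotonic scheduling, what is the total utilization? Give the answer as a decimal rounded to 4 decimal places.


Compute individual utilizations (exact fractions):
  Task 1: C/T = 3/15 = 1/5 (approx. 0.2)
  Task 2: C/T = 5/30 = 1/6 (approx. 0.1667)
Total utilization U = 1/5 + 1/6 = 11/30
Rounded to 4 decimal places: U = 0.3667
RM (Liu & Layland) bound for 2 tasks = 0.828427; compare with U = 11/30 (approx. 0.366667)
U <= bound, so schedulable by RM sufficient condition.

0.3667


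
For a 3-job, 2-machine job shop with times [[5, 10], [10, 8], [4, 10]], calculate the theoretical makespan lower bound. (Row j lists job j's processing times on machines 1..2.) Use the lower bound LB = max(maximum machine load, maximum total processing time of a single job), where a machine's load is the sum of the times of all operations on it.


Machine loads:
  Machine 1: 5 + 10 + 4 = 19
  Machine 2: 10 + 8 + 10 = 28
Max machine load = 28
Job totals:
  Job 1: 15
  Job 2: 18
  Job 3: 14
Max job total = 18
Lower bound = max(28, 18) = 28

28


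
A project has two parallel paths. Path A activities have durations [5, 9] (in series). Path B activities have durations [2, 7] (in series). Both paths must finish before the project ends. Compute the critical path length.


Path A total = 5 + 9 = 14
Path B total = 2 + 7 = 9
Critical path = longest path = max(14, 9) = 14

14


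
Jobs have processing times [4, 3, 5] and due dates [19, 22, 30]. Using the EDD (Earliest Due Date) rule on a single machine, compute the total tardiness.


Sort by due date (EDD order): [(4, 19), (3, 22), (5, 30)]
Compute completion times and tardiness:
  Job 1: p=4, d=19, C=4, tardiness=max(0,4-19)=0
  Job 2: p=3, d=22, C=7, tardiness=max(0,7-22)=0
  Job 3: p=5, d=30, C=12, tardiness=max(0,12-30)=0
Total tardiness = 0

0


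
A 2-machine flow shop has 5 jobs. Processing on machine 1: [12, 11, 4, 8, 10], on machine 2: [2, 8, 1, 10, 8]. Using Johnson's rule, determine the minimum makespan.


Apply Johnson's rule:
  Group 1 (a <= b): [(4, 8, 10)]
  Group 2 (a > b): [(2, 11, 8), (5, 10, 8), (1, 12, 2), (3, 4, 1)]
Optimal job order: [4, 2, 5, 1, 3]
Schedule:
  Job 4: M1 done at 8, M2 done at 18
  Job 2: M1 done at 19, M2 done at 27
  Job 5: M1 done at 29, M2 done at 37
  Job 1: M1 done at 41, M2 done at 43
  Job 3: M1 done at 45, M2 done at 46
Makespan = 46

46


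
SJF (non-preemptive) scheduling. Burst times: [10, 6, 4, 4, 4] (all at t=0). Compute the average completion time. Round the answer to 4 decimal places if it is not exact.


SJF order (ascending): [4, 4, 4, 6, 10]
Completion times:
  Job 1: burst=4, C=4
  Job 2: burst=4, C=8
  Job 3: burst=4, C=12
  Job 4: burst=6, C=18
  Job 5: burst=10, C=28
Average completion = 70/5 = 14.0

14.0


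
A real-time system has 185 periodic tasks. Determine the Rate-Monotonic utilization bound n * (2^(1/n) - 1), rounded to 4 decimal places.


Compute 2^(1/185) = 1.0037537693
Subtract 1: 1.0037537693 - 1 = 0.0037537693
Multiply by n: 185 * 0.0037537693 = 0.6944473205
Round to 4 dp: 0.6944

0.6944


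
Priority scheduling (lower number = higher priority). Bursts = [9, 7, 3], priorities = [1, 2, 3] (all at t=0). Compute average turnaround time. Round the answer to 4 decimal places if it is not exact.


Sort by priority (ascending = highest first):
Order: [(1, 9), (2, 7), (3, 3)]
Completion times:
  Priority 1, burst=9, C=9
  Priority 2, burst=7, C=16
  Priority 3, burst=3, C=19
Average turnaround = 44/3 = 14.6667

14.6667


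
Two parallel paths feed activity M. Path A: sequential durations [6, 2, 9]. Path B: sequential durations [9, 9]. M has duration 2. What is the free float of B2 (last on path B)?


ES(B2) = sum of predecessors on chain B = 9
EF(B2) = ES + duration = 9 + 9 = 18
Successor of B2 is M. ES(M) = max(sum(A), sum(B)) = max(17, 18) = 18
Free float = ES(successor) - EF(current) = 18 - 18 = 0

0
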